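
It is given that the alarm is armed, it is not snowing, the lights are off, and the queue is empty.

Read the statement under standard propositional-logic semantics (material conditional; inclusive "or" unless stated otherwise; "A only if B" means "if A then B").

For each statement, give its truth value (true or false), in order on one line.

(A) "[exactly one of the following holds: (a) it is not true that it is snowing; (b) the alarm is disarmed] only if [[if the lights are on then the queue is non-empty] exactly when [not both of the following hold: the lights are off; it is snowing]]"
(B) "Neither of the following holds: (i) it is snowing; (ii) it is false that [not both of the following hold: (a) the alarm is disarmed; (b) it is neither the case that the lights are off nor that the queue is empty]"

(A) true / (B) true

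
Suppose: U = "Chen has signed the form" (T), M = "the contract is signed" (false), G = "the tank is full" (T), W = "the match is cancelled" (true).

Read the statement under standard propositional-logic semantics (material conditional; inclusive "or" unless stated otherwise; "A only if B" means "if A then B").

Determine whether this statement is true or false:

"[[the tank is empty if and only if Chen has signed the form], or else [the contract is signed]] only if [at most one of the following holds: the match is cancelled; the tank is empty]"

true

Values: G=T, U=T, M=F, W=T.
Parsed as ((¬G ↔ U) ∨ M) → (W ↑ ¬G)

¬G = ¬T = F
¬G ↔ U = F ↔ T = F
(¬G ↔ U) ∨ M = F ∨ F = F
¬G = ¬T = F
W ↑ ¬G = T ↑ F = T
((¬G ↔ U) ∨ M) → (W ↑ ¬G) = F → T = T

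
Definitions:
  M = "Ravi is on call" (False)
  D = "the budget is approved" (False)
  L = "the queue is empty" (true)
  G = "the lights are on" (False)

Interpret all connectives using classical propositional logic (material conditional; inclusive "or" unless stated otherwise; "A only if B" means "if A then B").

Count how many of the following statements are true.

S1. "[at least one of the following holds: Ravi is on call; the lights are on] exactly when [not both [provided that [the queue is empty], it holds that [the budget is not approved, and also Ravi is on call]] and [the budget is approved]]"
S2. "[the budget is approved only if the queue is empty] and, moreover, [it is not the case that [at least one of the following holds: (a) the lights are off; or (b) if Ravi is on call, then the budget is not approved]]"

S1: Parsed as (M or G) iff ((L -> (not D and M)) nand D)

M or G = False or False = False
not D = not False = True
not D and M = True and False = False
L -> (not D and M) = True -> False = False
(L -> (not D and M)) nand D = False nand False = True
(M or G) iff ((L -> (not D and M)) nand D) = False iff True = False
Thus S1 is false.

S2: This is (D -> L) and not (not G or (M -> not D)).

D -> L = False -> True = True
not G = not False = True
not D = not False = True
M -> not D = False -> True = True
not G or (M -> not D) = True or True = True
not (not G or (M -> not D)) = not True = False
(D -> L) and not (not G or (M -> not D)) = True and False = False
So S2 is false.

Count: 0.

0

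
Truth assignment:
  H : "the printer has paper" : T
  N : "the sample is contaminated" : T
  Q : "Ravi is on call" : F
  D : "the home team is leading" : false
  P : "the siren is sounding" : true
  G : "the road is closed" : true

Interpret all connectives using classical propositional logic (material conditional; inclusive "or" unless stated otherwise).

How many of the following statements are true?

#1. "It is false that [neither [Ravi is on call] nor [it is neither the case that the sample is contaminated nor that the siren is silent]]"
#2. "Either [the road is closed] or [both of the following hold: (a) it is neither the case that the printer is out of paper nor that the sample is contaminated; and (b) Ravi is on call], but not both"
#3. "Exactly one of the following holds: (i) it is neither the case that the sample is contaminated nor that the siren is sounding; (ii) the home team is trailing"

2

#1: Parsed as ¬(Q ↓ (N ↓ ¬P))

¬P = ¬T = F
N ↓ ¬P = T ↓ F = F
Q ↓ (N ↓ ¬P) = F ↓ F = T
¬(Q ↓ (N ↓ ¬P)) = ¬T = F
Thus #1 is false.

#2: In symbols: G ⊕ ((¬H ↓ N) ∧ Q)

¬H = ¬T = F
¬H ↓ N = F ↓ T = F
(¬H ↓ N) ∧ Q = F ∧ F = F
G ⊕ ((¬H ↓ N) ∧ Q) = T ⊕ F = T
So #2 is true.

#3: Formalization: (N ↓ P) ⊕ ¬D

N ↓ P = T ↓ T = F
¬D = ¬F = T
(N ↓ P) ⊕ ¬D = F ⊕ T = T
So #3 is true.

Count: 2.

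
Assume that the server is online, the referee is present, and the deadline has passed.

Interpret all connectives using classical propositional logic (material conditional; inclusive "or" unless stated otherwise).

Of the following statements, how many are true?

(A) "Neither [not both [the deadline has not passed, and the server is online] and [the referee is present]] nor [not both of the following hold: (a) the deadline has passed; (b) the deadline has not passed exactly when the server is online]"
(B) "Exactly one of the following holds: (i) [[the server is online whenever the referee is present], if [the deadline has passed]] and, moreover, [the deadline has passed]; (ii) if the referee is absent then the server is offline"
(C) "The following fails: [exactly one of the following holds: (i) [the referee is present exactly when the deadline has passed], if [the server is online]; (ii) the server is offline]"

Let R = "the deadline has passed" (T), P = "the server is online" (T), Q = "the referee is present" (T).

(A): In symbols: ((¬R ∧ P) ↑ Q) ↓ (R ↑ (¬R ↔ P))

¬R = ¬T = F
¬R ∧ P = F ∧ T = F
(¬R ∧ P) ↑ Q = F ↑ T = T
¬R = ¬T = F
¬R ↔ P = F ↔ T = F
R ↑ (¬R ↔ P) = T ↑ F = T
((¬R ∧ P) ↑ Q) ↓ (R ↑ (¬R ↔ P)) = T ↓ T = F
So (A) is false.

(B): This is ((R → (Q → P)) ∧ R) ⊕ (¬Q → ¬P).

Q → P = T → T = T
R → (Q → P) = T → T = T
(R → (Q → P)) ∧ R = T ∧ T = T
¬Q = ¬T = F
¬P = ¬T = F
¬Q → ¬P = F → F = T
((R → (Q → P)) ∧ R) ⊕ (¬Q → ¬P) = T ⊕ T = F
So (B) is false.

(C): This is ¬((P → (Q ↔ R)) ⊕ ¬P).

Q ↔ R = T ↔ T = T
P → (Q ↔ R) = T → T = T
¬P = ¬T = F
(P → (Q ↔ R)) ⊕ ¬P = T ⊕ F = T
¬((P → (Q ↔ R)) ⊕ ¬P) = ¬T = F
So (C) is false.

Count: 0.

0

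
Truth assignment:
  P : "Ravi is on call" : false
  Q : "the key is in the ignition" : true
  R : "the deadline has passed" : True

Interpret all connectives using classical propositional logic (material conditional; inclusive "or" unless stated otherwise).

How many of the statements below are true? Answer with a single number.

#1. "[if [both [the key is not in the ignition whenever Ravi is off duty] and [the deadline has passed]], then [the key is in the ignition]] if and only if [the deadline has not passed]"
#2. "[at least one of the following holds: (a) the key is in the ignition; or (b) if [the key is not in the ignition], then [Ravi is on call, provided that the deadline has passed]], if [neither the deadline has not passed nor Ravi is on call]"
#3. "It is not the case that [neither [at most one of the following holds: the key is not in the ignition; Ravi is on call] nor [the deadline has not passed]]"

2

#1: Formalization: (((~P -> ~Q) & R) -> Q) <-> ~R

~P = ~F = T
~Q = ~T = F
~P -> ~Q = T -> F = F
(~P -> ~Q) & R = F & T = F
((~P -> ~Q) & R) -> Q = F -> T = T
~R = ~T = F
(((~P -> ~Q) & R) -> Q) <-> ~R = T <-> F = F
So #1 is false.

#2: This is (~R nor P) -> (Q | (~Q -> (R -> P))).

~R = ~T = F
~R nor P = F nor F = T
~Q = ~T = F
R -> P = T -> F = F
~Q -> (R -> P) = F -> F = T
Q | (~Q -> (R -> P)) = T | T = T
(~R nor P) -> (Q | (~Q -> (R -> P))) = T -> T = T
Thus #2 is true.

#3: In symbols: ~((~Q nand P) nor ~R)

~Q = ~T = F
~Q nand P = F nand F = T
~R = ~T = F
(~Q nand P) nor ~R = T nor F = F
~((~Q nand P) nor ~R) = ~F = T
Thus #3 is true.

Count: 2.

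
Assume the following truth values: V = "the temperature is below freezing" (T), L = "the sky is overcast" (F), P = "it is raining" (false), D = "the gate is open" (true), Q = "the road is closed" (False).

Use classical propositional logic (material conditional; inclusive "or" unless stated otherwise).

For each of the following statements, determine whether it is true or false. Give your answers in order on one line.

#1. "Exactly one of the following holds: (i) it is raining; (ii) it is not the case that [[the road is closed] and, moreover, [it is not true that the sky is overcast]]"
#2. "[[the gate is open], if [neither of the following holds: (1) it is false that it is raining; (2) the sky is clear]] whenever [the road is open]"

#1: This is P xor not (Q and not L).

not L = not False = True
Q and not L = False and True = False
not (Q and not L) = not False = True
P xor not (Q and not L) = False xor True = True
Hence #1 is true.

#2: This is not Q -> ((not P nor not L) -> D).

not Q = not False = True
not P = not False = True
not L = not False = True
not P nor not L = True nor True = False
(not P nor not L) -> D = False -> True = True
not Q -> ((not P nor not L) -> D) = True -> True = True
So #2 is true.

#1 True / #2 True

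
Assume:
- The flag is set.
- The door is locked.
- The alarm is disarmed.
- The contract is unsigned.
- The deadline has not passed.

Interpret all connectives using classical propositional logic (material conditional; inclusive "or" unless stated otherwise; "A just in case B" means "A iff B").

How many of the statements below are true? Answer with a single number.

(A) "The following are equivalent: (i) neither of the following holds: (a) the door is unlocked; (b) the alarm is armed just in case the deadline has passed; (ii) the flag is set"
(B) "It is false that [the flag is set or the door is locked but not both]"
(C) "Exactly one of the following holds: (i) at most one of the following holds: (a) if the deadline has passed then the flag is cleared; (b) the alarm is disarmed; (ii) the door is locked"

Let H = "the door is locked" (True), P = "the alarm is armed" (False), S = "the deadline has passed" (False), R = "the flag is set" (True).

(A): Parsed as (not H nor (P iff S)) iff R

not H = not True = False
P iff S = False iff False = True
not H nor (P iff S) = False nor True = False
(not H nor (P iff S)) iff R = False iff True = False
So (A) is false.

(B): Formalization: not (R xor H)

R xor H = True xor True = False
not (R xor H) = not False = True
Hence (B) is true.

(C): Parsed as ((S -> not R) nand not P) xor H

not R = not True = False
S -> not R = False -> False = True
not P = not False = True
(S -> not R) nand not P = True nand True = False
((S -> not R) nand not P) xor H = False xor True = True
Thus (C) is true.

True statements: 2 ((B), (C)).

2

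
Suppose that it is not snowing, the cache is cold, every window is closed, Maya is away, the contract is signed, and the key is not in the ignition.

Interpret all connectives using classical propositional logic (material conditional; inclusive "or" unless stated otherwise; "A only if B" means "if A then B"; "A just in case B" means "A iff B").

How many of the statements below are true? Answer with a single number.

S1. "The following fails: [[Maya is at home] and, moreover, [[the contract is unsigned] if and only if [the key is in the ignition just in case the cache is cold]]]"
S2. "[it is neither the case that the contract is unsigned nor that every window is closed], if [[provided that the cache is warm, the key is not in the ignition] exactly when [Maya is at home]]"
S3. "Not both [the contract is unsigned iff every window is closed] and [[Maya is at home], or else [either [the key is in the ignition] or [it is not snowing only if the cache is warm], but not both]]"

Let S = "Maya is at home" (F), U = "the contract is signed" (T), V = "the key is in the ignition" (F), Q = "the cache is warm" (F), R = "a window is open" (F), P = "it is snowing" (F).

S1: This is ~(S & (~U <-> (V <-> ~Q))).

~U = ~T = F
~Q = ~F = T
V <-> ~Q = F <-> T = F
~U <-> (V <-> ~Q) = F <-> F = T
S & (~U <-> (V <-> ~Q)) = F & T = F
~(S & (~U <-> (V <-> ~Q))) = ~F = T
Hence S1 is true.

S2: In symbols: ((Q -> ~V) <-> S) -> (~U nor ~R)

~V = ~F = T
Q -> ~V = F -> T = T
(Q -> ~V) <-> S = T <-> F = F
~U = ~T = F
~R = ~F = T
~U nor ~R = F nor T = F
((Q -> ~V) <-> S) -> (~U nor ~R) = F -> F = T
So S2 is true.

S3: Formalization: (~U <-> ~R) nand (S | (V xor (~P -> Q)))

~U = ~T = F
~R = ~F = T
~U <-> ~R = F <-> T = F
~P = ~F = T
~P -> Q = T -> F = F
V xor (~P -> Q) = F xor F = F
S | (V xor (~P -> Q)) = F | F = F
(~U <-> ~R) nand (S | (V xor (~P -> Q))) = F nand F = T
So S3 is true.

3 of the 3 statements are true (S1, S2, S3).

3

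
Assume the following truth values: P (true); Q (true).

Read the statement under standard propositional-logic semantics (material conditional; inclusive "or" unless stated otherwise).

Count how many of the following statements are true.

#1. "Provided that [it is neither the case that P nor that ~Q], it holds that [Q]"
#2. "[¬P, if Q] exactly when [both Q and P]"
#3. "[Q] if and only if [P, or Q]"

2

#1: This is (P nor not Q) -> Q.

not Q = not True = False
P nor not Q = True nor False = False
(P nor not Q) -> Q = False -> True = True
Hence #1 is true.

#2: This is (Q -> not P) iff (Q and P).

not P = not True = False
Q -> not P = True -> False = False
Q and P = True and True = True
(Q -> not P) iff (Q and P) = False iff True = False
Thus #2 is false.

#3: Formalization: Q iff (P or Q)

P or Q = True or True = True
Q iff (P or Q) = True iff True = True
Hence #3 is true.

2 of the 3 statements are true.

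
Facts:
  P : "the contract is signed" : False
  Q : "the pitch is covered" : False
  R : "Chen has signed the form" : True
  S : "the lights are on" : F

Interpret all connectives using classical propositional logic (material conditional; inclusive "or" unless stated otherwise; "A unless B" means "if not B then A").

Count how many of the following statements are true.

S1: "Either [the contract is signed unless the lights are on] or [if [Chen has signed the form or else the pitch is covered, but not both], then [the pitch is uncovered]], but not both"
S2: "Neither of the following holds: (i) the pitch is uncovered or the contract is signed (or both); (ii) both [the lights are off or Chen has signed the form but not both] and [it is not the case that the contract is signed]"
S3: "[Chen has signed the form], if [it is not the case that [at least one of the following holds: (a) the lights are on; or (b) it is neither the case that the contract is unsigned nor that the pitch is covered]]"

2

S1: Formalization: (P | S) xor ((R xor Q) -> ~Q)

P | S = F | F = F
R xor Q = T xor F = T
~Q = ~F = T
(R xor Q) -> ~Q = T -> T = T
(P | S) xor ((R xor Q) -> ~Q) = F xor T = T
Hence S1 is true.

S2: Formalization: (~Q | P) nor ((~S xor R) & ~P)

~Q = ~F = T
~Q | P = T | F = T
~S = ~F = T
~S xor R = T xor T = F
~P = ~F = T
(~S xor R) & ~P = F & T = F
(~Q | P) nor ((~S xor R) & ~P) = T nor F = F
Hence S2 is false.

S3: Formalization: ~(S | (~P nor Q)) -> R

~P = ~F = T
~P nor Q = T nor F = F
S | (~P nor Q) = F | F = F
~(S | (~P nor Q)) = ~F = T
~(S | (~P nor Q)) -> R = T -> T = T
Thus S3 is true.

2 of the 3 statements are true.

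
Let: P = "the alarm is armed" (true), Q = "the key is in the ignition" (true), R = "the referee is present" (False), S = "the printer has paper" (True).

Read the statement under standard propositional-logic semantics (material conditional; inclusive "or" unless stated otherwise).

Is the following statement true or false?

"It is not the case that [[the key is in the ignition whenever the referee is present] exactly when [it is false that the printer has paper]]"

Values: R=False, Q=True, S=True.
This is not ((R -> Q) iff not S).

R -> Q = False -> True = True
not S = not True = False
(R -> Q) iff not S = True iff False = False
not ((R -> Q) iff not S) = not False = True

true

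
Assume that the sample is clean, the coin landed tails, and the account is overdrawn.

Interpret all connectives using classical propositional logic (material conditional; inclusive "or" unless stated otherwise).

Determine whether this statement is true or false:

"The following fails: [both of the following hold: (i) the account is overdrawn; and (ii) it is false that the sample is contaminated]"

Let R = "the account is overdrawn" (True), P = "the sample is contaminated" (False).
Parsed as not (R and not P)

not P = not False = True
R and not P = True and True = True
not (R and not P) = not True = False

The statement is false.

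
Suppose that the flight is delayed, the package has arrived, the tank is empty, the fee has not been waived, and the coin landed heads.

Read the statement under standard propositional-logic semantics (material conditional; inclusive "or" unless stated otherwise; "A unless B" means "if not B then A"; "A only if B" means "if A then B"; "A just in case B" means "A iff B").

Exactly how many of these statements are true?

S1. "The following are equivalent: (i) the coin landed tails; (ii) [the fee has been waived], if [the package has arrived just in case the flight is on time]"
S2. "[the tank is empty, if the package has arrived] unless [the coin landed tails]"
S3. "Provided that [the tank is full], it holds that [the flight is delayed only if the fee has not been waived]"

Let R = "the coin landed heads" (T), L = "the package has arrived" (T), Q = "the flight is delayed" (T), D = "the fee has been waived" (F), U = "the tank is full" (F).

S1: Parsed as ~R <-> ((L <-> ~Q) -> D)

~R = ~T = F
~Q = ~T = F
L <-> ~Q = T <-> F = F
(L <-> ~Q) -> D = F -> F = T
~R <-> ((L <-> ~Q) -> D) = F <-> T = F
Hence S1 is false.

S2: Formalization: (L -> ~U) | ~R

~U = ~F = T
L -> ~U = T -> T = T
~R = ~T = F
(L -> ~U) | ~R = T | F = T
Hence S2 is true.

S3: Parsed as U -> (Q -> ~D)

~D = ~F = T
Q -> ~D = T -> T = T
U -> (Q -> ~D) = F -> T = T
Thus S3 is true.

2 of the 3 statements are true.

2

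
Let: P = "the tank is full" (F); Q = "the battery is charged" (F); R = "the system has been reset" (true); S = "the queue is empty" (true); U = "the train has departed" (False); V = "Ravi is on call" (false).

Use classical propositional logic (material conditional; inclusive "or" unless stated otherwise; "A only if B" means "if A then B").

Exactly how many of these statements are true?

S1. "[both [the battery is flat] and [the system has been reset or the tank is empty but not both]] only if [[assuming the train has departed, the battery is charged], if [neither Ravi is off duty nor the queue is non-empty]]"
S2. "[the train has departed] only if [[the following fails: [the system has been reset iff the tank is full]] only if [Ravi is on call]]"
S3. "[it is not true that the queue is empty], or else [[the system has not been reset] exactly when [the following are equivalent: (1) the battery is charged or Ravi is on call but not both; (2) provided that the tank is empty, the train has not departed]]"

S1: This is (not Q and (R xor not P)) -> ((not V nor not S) -> (U -> Q)).

not Q = not False = True
not P = not False = True
R xor not P = True xor True = False
not Q and (R xor not P) = True and False = False
not V = not False = True
not S = not True = False
not V nor not S = True nor False = False
U -> Q = False -> False = True
(not V nor not S) -> (U -> Q) = False -> True = True
(not Q and (R xor not P)) -> ((not V nor not S) -> (U -> Q)) = False -> True = True
Thus S1 is true.

S2: In symbols: U -> (not (R iff P) -> V)

R iff P = True iff False = False
not (R iff P) = not False = True
not (R iff P) -> V = True -> False = False
U -> (not (R iff P) -> V) = False -> False = True
So S2 is true.

S3: Parsed as not S or (not R iff ((Q xor V) iff (not P -> not U)))

not S = not True = False
not R = not True = False
Q xor V = False xor False = False
not P = not False = True
not U = not False = True
not P -> not U = True -> True = True
(Q xor V) iff (not P -> not U) = False iff True = False
not R iff ((Q xor V) iff (not P -> not U)) = False iff False = True
not S or (not R iff ((Q xor V) iff (not P -> not U))) = False or True = True
Thus S3 is true.

Count: 3.

3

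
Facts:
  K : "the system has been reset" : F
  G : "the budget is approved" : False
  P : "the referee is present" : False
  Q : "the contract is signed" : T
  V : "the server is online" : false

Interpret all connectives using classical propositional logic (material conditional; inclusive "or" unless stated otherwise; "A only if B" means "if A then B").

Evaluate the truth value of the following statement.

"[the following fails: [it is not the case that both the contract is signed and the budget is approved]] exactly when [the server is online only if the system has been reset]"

In symbols: not (Q nand G) iff (V -> K)

Q nand G = True nand False = True
not (Q nand G) = not True = False
V -> K = False -> False = True
not (Q nand G) iff (V -> K) = False iff True = False

False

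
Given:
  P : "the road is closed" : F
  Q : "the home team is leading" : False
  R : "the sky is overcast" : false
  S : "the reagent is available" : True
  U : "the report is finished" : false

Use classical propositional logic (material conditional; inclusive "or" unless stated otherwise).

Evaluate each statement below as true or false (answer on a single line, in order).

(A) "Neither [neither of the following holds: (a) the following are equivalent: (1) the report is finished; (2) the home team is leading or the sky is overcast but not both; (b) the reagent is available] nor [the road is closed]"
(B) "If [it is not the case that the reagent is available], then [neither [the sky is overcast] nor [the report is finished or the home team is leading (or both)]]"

(A): Formalization: ((U <-> (Q xor R)) nor S) nor P

Q xor R = F xor F = F
U <-> (Q xor R) = F <-> F = T
(U <-> (Q xor R)) nor S = T nor T = F
((U <-> (Q xor R)) nor S) nor P = F nor F = T
So (A) is true.

(B): In symbols: ~S -> (R nor (U | Q))

~S = ~T = F
U | Q = F | F = F
R nor (U | Q) = F nor F = T
~S -> (R nor (U | Q)) = F -> T = T
Hence (B) is true.

(A) T / (B) T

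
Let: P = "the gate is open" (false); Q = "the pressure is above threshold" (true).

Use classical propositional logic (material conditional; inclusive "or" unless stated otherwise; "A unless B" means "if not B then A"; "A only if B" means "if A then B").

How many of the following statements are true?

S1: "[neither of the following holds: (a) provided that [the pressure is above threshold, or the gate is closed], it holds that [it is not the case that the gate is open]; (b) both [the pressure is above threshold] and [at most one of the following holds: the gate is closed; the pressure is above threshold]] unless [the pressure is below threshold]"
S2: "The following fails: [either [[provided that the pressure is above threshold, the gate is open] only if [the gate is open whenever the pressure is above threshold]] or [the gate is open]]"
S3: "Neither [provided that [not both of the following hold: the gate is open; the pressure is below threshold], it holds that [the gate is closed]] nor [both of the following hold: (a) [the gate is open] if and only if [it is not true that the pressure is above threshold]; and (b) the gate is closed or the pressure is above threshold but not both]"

0

S1: In symbols: (((Q | ~P) -> ~P) nor (Q & (~P nand Q))) | ~Q

~P = ~F = T
Q | ~P = T | T = T
~P = ~F = T
(Q | ~P) -> ~P = T -> T = T
~P = ~F = T
~P nand Q = T nand T = F
Q & (~P nand Q) = T & F = F
((Q | ~P) -> ~P) nor (Q & (~P nand Q)) = T nor F = F
~Q = ~T = F
(((Q | ~P) -> ~P) nor (Q & (~P nand Q))) | ~Q = F | F = F
So S1 is false.

S2: This is ~(((Q -> P) -> (Q -> P)) | P).

Q -> P = T -> F = F
Q -> P = T -> F = F
(Q -> P) -> (Q -> P) = F -> F = T
((Q -> P) -> (Q -> P)) | P = T | F = T
~(((Q -> P) -> (Q -> P)) | P) = ~T = F
Thus S2 is false.

S3: This is ((P nand ~Q) -> ~P) nor ((P <-> ~Q) & (~P xor Q)).

~Q = ~T = F
P nand ~Q = F nand F = T
~P = ~F = T
(P nand ~Q) -> ~P = T -> T = T
~Q = ~T = F
P <-> ~Q = F <-> F = T
~P = ~F = T
~P xor Q = T xor T = F
(P <-> ~Q) & (~P xor Q) = T & F = F
((P nand ~Q) -> ~P) nor ((P <-> ~Q) & (~P xor Q)) = T nor F = F
Thus S3 is false.

True statements: 0 (none).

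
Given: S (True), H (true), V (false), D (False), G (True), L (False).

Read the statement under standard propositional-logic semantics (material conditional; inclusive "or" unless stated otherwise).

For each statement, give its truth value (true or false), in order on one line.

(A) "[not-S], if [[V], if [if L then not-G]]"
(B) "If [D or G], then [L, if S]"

(A) true, (B) false

(A): This is ((L -> ~G) -> V) -> ~S.

~G = ~T = F
L -> ~G = F -> F = T
(L -> ~G) -> V = T -> F = F
~S = ~T = F
((L -> ~G) -> V) -> ~S = F -> F = T
Thus (A) is true.

(B): Parsed as (D | G) -> (S -> L)

D | G = F | T = T
S -> L = T -> F = F
(D | G) -> (S -> L) = T -> F = F
Hence (B) is false.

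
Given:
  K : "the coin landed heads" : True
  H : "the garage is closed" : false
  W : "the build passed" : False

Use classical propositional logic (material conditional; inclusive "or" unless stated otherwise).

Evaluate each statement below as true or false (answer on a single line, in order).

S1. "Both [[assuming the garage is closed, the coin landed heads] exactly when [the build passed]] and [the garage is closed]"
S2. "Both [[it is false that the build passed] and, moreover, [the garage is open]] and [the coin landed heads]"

S1 false / S2 true

S1: Parsed as ((H -> K) iff W) and H

H -> K = False -> True = True
(H -> K) iff W = True iff False = False
((H -> K) iff W) and H = False and False = False
Hence S1 is false.

S2: Parsed as (not W and not H) and K

not W = not False = True
not H = not False = True
not W and not H = True and True = True
(not W and not H) and K = True and True = True
Thus S2 is true.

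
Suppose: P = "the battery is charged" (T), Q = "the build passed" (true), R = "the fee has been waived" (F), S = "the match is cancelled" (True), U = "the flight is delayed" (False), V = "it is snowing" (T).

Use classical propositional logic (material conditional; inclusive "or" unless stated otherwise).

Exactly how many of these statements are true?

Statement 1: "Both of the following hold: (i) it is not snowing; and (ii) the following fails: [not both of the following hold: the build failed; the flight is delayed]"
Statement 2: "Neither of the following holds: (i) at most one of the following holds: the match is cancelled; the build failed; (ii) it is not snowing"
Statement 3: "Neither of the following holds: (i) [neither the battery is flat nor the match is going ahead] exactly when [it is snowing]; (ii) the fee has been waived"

0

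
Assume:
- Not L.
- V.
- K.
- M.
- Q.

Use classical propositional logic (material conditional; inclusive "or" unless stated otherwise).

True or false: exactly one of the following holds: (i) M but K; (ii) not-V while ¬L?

The statement is true.

Parsed as (M and K) xor (not V and not L)

M and K = True and True = True
not V = not True = False
not L = not False = True
not V and not L = False and True = False
(M and K) xor (not V and not L) = True xor False = True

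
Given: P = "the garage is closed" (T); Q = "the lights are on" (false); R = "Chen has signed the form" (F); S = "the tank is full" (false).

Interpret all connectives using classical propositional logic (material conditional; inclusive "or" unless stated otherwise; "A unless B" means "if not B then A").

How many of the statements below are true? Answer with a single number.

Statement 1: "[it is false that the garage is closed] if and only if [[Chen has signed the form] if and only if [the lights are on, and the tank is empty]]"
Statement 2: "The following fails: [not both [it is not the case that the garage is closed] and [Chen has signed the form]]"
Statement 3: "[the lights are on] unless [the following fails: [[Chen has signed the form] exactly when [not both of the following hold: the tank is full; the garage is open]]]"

1

Statement 1: Formalization: not P iff (R iff (Q and not S))

not P = not True = False
not S = not False = True
Q and not S = False and True = False
R iff (Q and not S) = False iff False = True
not P iff (R iff (Q and not S)) = False iff True = False
Hence Statement 1 is false.

Statement 2: Formalization: not (not P nand R)

not P = not True = False
not P nand R = False nand False = True
not (not P nand R) = not True = False
Hence Statement 2 is false.

Statement 3: Formalization: Q or not (R iff (S nand not P))

not P = not True = False
S nand not P = False nand False = True
R iff (S nand not P) = False iff True = False
not (R iff (S nand not P)) = not False = True
Q or not (R iff (S nand not P)) = False or True = True
Thus Statement 3 is true.

True statements: 1 (Statement 3).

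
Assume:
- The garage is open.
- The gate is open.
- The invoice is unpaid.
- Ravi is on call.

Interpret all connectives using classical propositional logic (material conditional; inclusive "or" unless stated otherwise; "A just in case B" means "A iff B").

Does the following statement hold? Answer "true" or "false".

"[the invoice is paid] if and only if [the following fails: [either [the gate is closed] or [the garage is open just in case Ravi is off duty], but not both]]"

Let K = "the invoice is paid" (F), D = "the gate is open" (T), V = "the garage is closed" (F), U = "Ravi is on call" (T).
Formalization: K <-> ~(~D xor (~V <-> ~U))

~D = ~T = F
~V = ~F = T
~U = ~T = F
~V <-> ~U = T <-> F = F
~D xor (~V <-> ~U) = F xor F = F
~(~D xor (~V <-> ~U)) = ~F = T
K <-> ~(~D xor (~V <-> ~U)) = F <-> T = F

false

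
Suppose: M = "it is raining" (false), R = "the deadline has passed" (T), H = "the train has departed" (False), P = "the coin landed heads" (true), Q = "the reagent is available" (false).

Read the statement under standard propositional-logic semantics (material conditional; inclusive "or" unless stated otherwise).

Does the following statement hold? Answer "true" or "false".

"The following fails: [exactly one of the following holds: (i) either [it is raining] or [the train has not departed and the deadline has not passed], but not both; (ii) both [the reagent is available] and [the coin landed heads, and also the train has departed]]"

In symbols: ~((M xor (~H & ~R)) xor (Q & (P & H)))

~H = ~F = T
~R = ~T = F
~H & ~R = T & F = F
M xor (~H & ~R) = F xor F = F
P & H = T & F = F
Q & (P & H) = F & F = F
(M xor (~H & ~R)) xor (Q & (P & H)) = F xor F = F
~((M xor (~H & ~R)) xor (Q & (P & H))) = ~F = T

True.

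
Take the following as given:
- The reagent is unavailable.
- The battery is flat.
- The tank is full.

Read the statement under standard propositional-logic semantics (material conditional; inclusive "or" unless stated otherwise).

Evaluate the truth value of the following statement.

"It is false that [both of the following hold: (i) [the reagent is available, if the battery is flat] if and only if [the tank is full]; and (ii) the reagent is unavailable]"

Let U = "the battery is charged" (F), N = "the reagent is available" (F), W = "the tank is full" (T).
Parsed as ¬(((¬U → N) ↔ W) ∧ ¬N)

¬U = ¬F = T
¬U → N = T → F = F
(¬U → N) ↔ W = F ↔ T = F
¬N = ¬F = T
((¬U → N) ↔ W) ∧ ¬N = F ∧ T = F
¬(((¬U → N) ↔ W) ∧ ¬N) = ¬F = T

The statement is true.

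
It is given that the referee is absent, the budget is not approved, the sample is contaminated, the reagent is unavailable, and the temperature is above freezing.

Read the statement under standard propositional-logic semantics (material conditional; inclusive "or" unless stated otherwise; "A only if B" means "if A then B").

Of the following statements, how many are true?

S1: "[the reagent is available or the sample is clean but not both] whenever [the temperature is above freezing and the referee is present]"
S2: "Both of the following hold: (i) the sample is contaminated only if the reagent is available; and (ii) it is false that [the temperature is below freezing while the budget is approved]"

1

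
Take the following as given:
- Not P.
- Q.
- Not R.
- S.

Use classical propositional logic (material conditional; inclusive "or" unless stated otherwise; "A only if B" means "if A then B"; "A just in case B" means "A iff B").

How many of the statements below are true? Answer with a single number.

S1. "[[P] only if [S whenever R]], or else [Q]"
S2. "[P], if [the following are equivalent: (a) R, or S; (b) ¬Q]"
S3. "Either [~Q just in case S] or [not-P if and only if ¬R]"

S1: In symbols: (P -> (R -> S)) | Q

R -> S = F -> T = T
P -> (R -> S) = F -> T = T
(P -> (R -> S)) | Q = T | T = T
Thus S1 is true.

S2: Formalization: ((R | S) <-> ~Q) -> P

R | S = F | T = T
~Q = ~T = F
(R | S) <-> ~Q = T <-> F = F
((R | S) <-> ~Q) -> P = F -> F = T
Thus S2 is true.

S3: Parsed as (~Q <-> S) | (~P <-> ~R)

~Q = ~T = F
~Q <-> S = F <-> T = F
~P = ~F = T
~R = ~F = T
~P <-> ~R = T <-> T = T
(~Q <-> S) | (~P <-> ~R) = F | T = T
Thus S3 is true.

True statements: 3 (S1, S2, S3).

3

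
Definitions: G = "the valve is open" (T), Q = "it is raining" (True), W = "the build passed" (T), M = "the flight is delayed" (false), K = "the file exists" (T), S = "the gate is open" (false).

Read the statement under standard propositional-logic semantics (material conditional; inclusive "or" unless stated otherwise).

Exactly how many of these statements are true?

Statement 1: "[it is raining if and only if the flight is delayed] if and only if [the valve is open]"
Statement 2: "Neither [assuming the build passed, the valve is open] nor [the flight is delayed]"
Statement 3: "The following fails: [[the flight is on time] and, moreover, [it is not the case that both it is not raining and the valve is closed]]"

Statement 1: Parsed as (Q iff M) iff G

Q iff M = True iff False = False
(Q iff M) iff G = False iff True = False
Thus Statement 1 is false.

Statement 2: Formalization: (W -> G) nor M

W -> G = True -> True = True
(W -> G) nor M = True nor False = False
Thus Statement 2 is false.

Statement 3: In symbols: not (not M and (not Q nand not G))

not M = not False = True
not Q = not True = False
not G = not True = False
not Q nand not G = False nand False = True
not M and (not Q nand not G) = True and True = True
not (not M and (not Q nand not G)) = not True = False
So Statement 3 is false.

True statements: 0 (none).

0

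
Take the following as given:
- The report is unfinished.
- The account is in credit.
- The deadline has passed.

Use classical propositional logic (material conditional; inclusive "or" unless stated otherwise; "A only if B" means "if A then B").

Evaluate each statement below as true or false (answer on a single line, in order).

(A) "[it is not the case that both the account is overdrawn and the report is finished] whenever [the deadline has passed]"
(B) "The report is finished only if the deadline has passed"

(A) T, (B) T

Let R = "the deadline has passed" (T), Q = "the account is overdrawn" (F), P = "the report is finished" (F).

(A): This is R → (Q ↑ P).

Q ↑ P = F ↑ F = T
R → (Q ↑ P) = T → T = T
Hence (A) is true.

(B): This is P → R.

P → R = F → T = T
Thus (B) is true.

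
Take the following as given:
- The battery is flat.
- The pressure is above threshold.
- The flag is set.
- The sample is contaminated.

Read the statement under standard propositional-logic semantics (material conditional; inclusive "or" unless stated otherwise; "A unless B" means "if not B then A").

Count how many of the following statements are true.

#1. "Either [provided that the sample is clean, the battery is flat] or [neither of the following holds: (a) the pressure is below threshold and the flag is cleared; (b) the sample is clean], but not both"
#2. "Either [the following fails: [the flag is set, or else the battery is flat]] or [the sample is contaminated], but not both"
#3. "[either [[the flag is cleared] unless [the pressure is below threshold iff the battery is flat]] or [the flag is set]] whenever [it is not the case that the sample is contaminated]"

2

Let S = "the sample is contaminated" (T), P = "the battery is charged" (F), Q = "the pressure is above threshold" (T), R = "the flag is set" (T).

#1: In symbols: (~S -> ~P) xor ((~Q & ~R) nor ~S)

~S = ~T = F
~P = ~F = T
~S -> ~P = F -> T = T
~Q = ~T = F
~R = ~T = F
~Q & ~R = F & F = F
~S = ~T = F
(~Q & ~R) nor ~S = F nor F = T
(~S -> ~P) xor ((~Q & ~R) nor ~S) = T xor T = F
Hence #1 is false.

#2: This is ~(R | ~P) xor S.

~P = ~F = T
R | ~P = T | T = T
~(R | ~P) = ~T = F
~(R | ~P) xor S = F xor T = T
So #2 is true.

#3: Parsed as ~S -> ((~R | (~Q <-> ~P)) | R)

~S = ~T = F
~R = ~T = F
~Q = ~T = F
~P = ~F = T
~Q <-> ~P = F <-> T = F
~R | (~Q <-> ~P) = F | F = F
(~R | (~Q <-> ~P)) | R = F | T = T
~S -> ((~R | (~Q <-> ~P)) | R) = F -> T = T
Hence #3 is true.

2 of the 3 statements are true.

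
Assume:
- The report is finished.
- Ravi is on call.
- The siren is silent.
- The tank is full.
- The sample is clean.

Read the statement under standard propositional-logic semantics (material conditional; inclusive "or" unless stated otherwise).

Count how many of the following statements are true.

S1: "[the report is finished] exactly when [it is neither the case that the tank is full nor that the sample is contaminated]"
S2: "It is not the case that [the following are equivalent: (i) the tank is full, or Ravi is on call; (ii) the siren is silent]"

Let R = "the report is finished" (T), W = "the tank is full" (T), V = "the sample is contaminated" (F), G = "Ravi is on call" (T), K = "the siren is sounding" (F).

S1: Formalization: R <-> (W nor V)

W nor V = T nor F = F
R <-> (W nor V) = T <-> F = F
Hence S1 is false.

S2: This is ~((W | G) <-> ~K).

W | G = T | T = T
~K = ~F = T
(W | G) <-> ~K = T <-> T = T
~((W | G) <-> ~K) = ~T = F
Hence S2 is false.

0 of the 2 statements are true (none).

0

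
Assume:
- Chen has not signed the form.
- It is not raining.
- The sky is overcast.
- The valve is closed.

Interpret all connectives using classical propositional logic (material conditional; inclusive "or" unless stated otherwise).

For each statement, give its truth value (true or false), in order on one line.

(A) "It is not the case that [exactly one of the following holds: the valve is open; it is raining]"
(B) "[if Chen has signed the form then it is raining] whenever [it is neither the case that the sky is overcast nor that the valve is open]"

(A) true, (B) true

Let Q = "the valve is open" (F), W = "it is raining" (F), S = "the sky is overcast" (T), K = "Chen has signed the form" (F).

(A): Parsed as ~(Q xor W)

Q xor W = F xor F = F
~(Q xor W) = ~F = T
Thus (A) is true.

(B): Formalization: (S nor Q) -> (K -> W)

S nor Q = T nor F = F
K -> W = F -> F = T
(S nor Q) -> (K -> W) = F -> T = T
Hence (B) is true.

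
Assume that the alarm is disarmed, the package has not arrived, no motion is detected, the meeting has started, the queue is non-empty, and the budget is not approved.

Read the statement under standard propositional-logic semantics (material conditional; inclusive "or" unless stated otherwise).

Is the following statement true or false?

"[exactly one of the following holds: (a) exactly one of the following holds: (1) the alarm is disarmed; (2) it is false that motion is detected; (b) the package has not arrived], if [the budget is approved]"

The statement is true.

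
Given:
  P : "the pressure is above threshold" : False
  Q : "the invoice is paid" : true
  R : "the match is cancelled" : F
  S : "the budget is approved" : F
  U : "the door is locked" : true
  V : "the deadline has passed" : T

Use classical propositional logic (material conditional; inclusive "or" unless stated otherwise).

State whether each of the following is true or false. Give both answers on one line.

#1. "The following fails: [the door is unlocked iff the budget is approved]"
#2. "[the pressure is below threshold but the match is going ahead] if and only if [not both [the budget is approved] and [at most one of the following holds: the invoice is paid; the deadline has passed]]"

#1: This is ¬(¬U ↔ S).

¬U = ¬T = F
¬U ↔ S = F ↔ F = T
¬(¬U ↔ S) = ¬T = F
Hence #1 is false.

#2: This is (¬P ∧ ¬R) ↔ (S ↑ (Q ↑ V)).

¬P = ¬F = T
¬R = ¬F = T
¬P ∧ ¬R = T ∧ T = T
Q ↑ V = T ↑ T = F
S ↑ (Q ↑ V) = F ↑ F = T
(¬P ∧ ¬R) ↔ (S ↑ (Q ↑ V)) = T ↔ T = T
Thus #2 is true.

#1 false, #2 true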